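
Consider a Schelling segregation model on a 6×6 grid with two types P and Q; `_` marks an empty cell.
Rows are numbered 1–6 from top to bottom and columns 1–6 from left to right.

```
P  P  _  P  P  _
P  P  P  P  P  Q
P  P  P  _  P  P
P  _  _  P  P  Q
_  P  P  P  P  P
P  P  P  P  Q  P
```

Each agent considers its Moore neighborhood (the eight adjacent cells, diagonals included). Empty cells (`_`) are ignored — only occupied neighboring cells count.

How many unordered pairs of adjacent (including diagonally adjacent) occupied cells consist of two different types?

14

Scan each occupied cell's neighbors to the right and below (and the two forward diagonals) so each pair is counted once.
From row 1: 1 unlike of 13 pairs (running 1/13).
From row 2: 3 unlike of 18 pairs (running 4/31).
From row 3: 2 unlike of 11 pairs (running 6/42).
From row 4: 3 unlike of 11 pairs (running 9/53).
From row 5: 3 unlike of 18 pairs (running 12/71).
From row 6: 2 unlike of 5 pairs (running 14/76).
Total adjacent occupied pairs: 76; unlike-type pairs: 14.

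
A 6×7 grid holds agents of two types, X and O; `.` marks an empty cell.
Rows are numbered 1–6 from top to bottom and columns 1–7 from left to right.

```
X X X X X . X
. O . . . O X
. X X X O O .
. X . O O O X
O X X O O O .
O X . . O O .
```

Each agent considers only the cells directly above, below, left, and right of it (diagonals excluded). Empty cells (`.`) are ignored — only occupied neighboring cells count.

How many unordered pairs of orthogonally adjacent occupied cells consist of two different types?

Scan each occupied cell's neighbors to the right and below so each pair is counted once.
From row 1: 1 unlike of 6 pairs (running 1/6).
From row 2: 2 unlike of 3 pairs (running 3/9).
From row 3: 2 unlike of 8 pairs (running 5/17).
From row 4: 1 unlike of 7 pairs (running 6/24).
From row 5: 2 unlike of 9 pairs (running 8/33).
From row 6: 1 unlike of 2 pairs (running 9/35).
Total adjacent occupied pairs: 35; unlike-type pairs: 9.

9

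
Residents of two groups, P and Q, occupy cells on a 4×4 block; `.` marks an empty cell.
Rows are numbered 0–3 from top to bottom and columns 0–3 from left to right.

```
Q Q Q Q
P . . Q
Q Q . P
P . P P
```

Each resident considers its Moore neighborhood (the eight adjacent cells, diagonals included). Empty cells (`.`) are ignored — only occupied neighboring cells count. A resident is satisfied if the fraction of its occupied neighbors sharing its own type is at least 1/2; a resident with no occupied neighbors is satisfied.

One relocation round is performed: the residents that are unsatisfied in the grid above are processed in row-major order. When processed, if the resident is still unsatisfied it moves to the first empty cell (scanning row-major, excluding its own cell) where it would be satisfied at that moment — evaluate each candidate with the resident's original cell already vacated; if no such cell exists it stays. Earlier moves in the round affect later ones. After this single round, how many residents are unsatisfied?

Initially unsatisfied (in order): (1,0), (2,0), (2,1), (3,0).
  (1,0) → (2,2).
  (2,0): now satisfied by earlier moves; stays.
  (2,1) → (1,0).
  (3,0) → (2,1).
Resulting grid:
Q Q Q Q
Q . . Q
Q P P P
. . P P
All satisfied now.

0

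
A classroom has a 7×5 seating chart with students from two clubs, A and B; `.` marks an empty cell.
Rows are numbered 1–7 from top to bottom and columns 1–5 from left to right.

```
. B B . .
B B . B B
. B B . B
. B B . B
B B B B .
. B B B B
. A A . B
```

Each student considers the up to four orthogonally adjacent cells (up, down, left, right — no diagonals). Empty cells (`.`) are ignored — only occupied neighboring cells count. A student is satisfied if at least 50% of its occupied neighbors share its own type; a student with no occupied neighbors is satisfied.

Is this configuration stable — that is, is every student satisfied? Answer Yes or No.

Yes

Row 1: (1,2)B 2/2 ok · (1,3)B 1/1 ok
Row 2: (2,1)B 1/1 ok · (2,2)B 3/3 ok · (2,4)B 1/1 ok · (2,5)B 2/2 ok
Row 3: (3,2)B 3/3 ok · (3,3)B 2/2 ok · (3,5)B 2/2 ok
Row 4: (4,2)B 3/3 ok · (4,3)B 3/3 ok · (4,5)B 1/1 ok
Row 5: (5,1)B 1/1 ok · (5,2)B 4/4 ok · (5,3)B 4/4 ok · (5,4)B 2/2 ok
Row 6: (6,2)B 2/3 ok · (6,3)B 3/4 ok · (6,4)B 3/3 ok · (6,5)B 2/2 ok
Row 7: (7,2)A 1/2 ok · (7,3)A 1/2 ok · (7,5)B 1/1 ok
All meet the threshold, so the configuration is stable.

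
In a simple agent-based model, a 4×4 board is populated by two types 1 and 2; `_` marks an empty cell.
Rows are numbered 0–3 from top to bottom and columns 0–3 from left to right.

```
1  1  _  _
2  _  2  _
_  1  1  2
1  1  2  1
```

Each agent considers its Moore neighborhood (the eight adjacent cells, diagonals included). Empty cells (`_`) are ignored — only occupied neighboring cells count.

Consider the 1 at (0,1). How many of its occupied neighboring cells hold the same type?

1

Occupied neighbors of (0,1): (0,0)=1, (1,0)=2, (1,2)=2.
Same type (1): 1 of 3.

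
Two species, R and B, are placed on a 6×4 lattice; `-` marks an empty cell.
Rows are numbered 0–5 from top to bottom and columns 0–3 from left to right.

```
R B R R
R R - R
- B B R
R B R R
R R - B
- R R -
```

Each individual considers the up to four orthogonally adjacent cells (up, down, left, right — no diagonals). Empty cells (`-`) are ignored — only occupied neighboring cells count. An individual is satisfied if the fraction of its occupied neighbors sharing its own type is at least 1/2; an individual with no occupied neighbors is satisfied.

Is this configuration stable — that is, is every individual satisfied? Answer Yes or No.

No

(0,0)R 1/2 ✓
(0,1)B 0/3 ✗
(0,2)R 1/2 ✓
(0,3)R 2/2 ✓
(1,0)R 2/2 ✓
(1,1)R 1/3 ✗
(1,3)R 2/2 ✓
(2,1)B 2/3 ✓
(2,2)B 1/3 ✗
(2,3)R 2/3 ✓
(3,0)R 1/2 ✓
(3,1)B 1/4 ✗
(3,2)R 1/3 ✗
(3,3)R 2/3 ✓
(4,0)R 2/2 ✓
(4,1)R 2/3 ✓
(4,3)B 0/1 ✗
(5,1)R 2/2 ✓
(5,2)R 1/1 ✓
For instance (0,1) has only 0/3 same-type neighbors, below 1/2.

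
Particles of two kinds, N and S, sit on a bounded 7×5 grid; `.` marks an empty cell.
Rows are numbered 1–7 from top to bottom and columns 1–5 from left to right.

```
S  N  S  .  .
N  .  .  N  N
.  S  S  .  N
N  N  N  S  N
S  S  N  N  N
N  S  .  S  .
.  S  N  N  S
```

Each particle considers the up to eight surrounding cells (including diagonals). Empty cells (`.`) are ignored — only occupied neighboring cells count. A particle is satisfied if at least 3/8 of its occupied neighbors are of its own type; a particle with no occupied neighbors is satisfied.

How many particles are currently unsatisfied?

13

(1,1)S 0/2 not
(1,2)N 1/3 not
(1,3)S 0/2 not
(2,1)N 1/3 not
(2,4)N 2/4 satisfied
(2,5)N 2/2 satisfied
(3,2)S 1/5 not
(3,3)S 2/5 satisfied
(3,5)N 3/4 satisfied
(4,1)N 1/4 not
(4,2)N 3/7 satisfied
(4,3)N 3/7 satisfied
(4,4)S 1/7 not
(4,5)N 3/4 satisfied
(5,1)S 2/5 satisfied
(5,2)S 2/7 not
(5,3)N 3/7 satisfied
(5,4)N 4/6 satisfied
(5,5)N 2/4 satisfied
(6,1)N 0/4 not
(6,2)S 3/6 satisfied
(6,4)S 1/6 not
(7,2)S 1/3 not
(7,3)N 1/4 not
(7,4)N 1/3 not
(7,5)S 1/2 satisfied
Unsatisfied: (1,1), (1,2), (1,3), (2,1), (3,2), (4,1), (4,4), (5,2), (6,1), (6,4), (7,2), (7,3), (7,4) — 13 in total.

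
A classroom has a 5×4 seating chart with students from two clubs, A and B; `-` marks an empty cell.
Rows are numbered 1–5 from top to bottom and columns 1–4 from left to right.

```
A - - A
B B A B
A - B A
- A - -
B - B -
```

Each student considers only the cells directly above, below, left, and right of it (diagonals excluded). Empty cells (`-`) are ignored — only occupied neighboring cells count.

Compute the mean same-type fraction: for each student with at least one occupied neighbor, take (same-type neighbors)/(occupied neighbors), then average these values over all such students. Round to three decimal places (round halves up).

0.093

(1,1)A 0/1
(1,4)A 0/1
(2,1)B 1/3
(2,2)B 1/2
(2,3)A 0/3
(2,4)B 0/3
(3,1)A 0/1
(3,3)B 0/2
(3,4)A 0/2
(4,2)A — no occupied neighbors
(5,1)B — no occupied neighbors
(5,3)B — no occupied neighbors
Sum over 9 students: 0/1 + 0/1 + 1/3 + 1/2 + 0/3 + 0/3 + 0/1 + 0/2 + 0/2 = 5/6; mean = 5/6 ÷ 9 = 5/54 = 0.092592… → 0.093.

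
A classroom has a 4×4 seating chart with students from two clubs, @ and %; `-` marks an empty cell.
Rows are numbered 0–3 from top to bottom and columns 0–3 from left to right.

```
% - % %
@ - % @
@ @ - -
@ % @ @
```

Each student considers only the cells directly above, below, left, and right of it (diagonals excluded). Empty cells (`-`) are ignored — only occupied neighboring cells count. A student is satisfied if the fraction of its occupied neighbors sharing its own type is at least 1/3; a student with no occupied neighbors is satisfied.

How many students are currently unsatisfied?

3

Row 0: (0,0)% 0/1 not · (0,2)% 2/2 satisfied · (0,3)% 1/2 satisfied
Row 1: (1,0)@ 1/2 satisfied · (1,2)% 1/2 satisfied · (1,3)@ 0/2 not
Row 2: (2,0)@ 3/3 satisfied · (2,1)@ 1/2 satisfied
Row 3: (3,0)@ 1/2 satisfied · (3,1)% 0/3 not · (3,2)@ 1/2 satisfied · (3,3)@ 1/1 satisfied
Unsatisfied: (0,0), (1,3), (3,1) — 3 in total.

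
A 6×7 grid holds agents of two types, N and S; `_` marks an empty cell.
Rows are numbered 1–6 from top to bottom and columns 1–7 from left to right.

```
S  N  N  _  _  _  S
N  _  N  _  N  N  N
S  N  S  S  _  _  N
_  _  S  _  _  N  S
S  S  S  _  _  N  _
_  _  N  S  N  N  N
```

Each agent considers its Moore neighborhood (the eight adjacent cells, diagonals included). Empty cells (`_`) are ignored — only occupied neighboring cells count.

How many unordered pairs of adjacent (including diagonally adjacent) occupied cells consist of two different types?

Scan each occupied cell's neighbors to the right and below (and the two forward diagonals) so each pair is counted once.
Row 1: S(1,1)–N(1,2)≠ S(1,1)–N(2,1)≠ N(1,2)–N(1,3)= N(1,2)–N(2,3)= N(1,2)–N(2,1)= N(1,3)–N(2,3)= S(1,7)–N(2,7)≠ S(1,7)–N(2,6)≠  → 4/8 unlike.
Row 2: N(2,1)–S(3,1)≠ N(2,1)–N(3,2)= N(2,3)–S(3,3)≠ N(2,3)–S(3,4)≠ N(2,3)–N(3,2)= N(2,5)–N(2,6)= N(2,5)–S(3,4)≠ N(2,6)–N(2,7)= N(2,6)–N(3,7)= N(2,7)–N(3,7)=  → 4/10 unlike.
Row 3: S(3,1)–N(3,2)≠ N(3,2)–S(3,3)≠ N(3,2)–S(4,3)≠ S(3,3)–S(3,4)= S(3,3)–S(4,3)= S(3,4)–S(4,3)= N(3,7)–S(4,7)≠ N(3,7)–N(4,6)=  → 4/8 unlike.
Row 4: S(4,3)–S(5,3)= S(4,3)–S(5,2)= N(4,6)–S(4,7)≠ N(4,6)–N(5,6)= S(4,7)–N(5,6)≠  → 2/5 unlike.
Row 5: S(5,1)–S(5,2)= S(5,2)–S(5,3)= S(5,2)–N(6,3)≠ S(5,3)–N(6,3)≠ S(5,3)–S(6,4)= N(5,6)–N(6,6)= N(5,6)–N(6,7)= N(5,6)–N(6,5)=  → 2/8 unlike.
Row 6: N(6,3)–S(6,4)≠ S(6,4)–N(6,5)≠ N(6,5)–N(6,6)= N(6,6)–N(6,7)=  → 2/4 unlike.
Total adjacent occupied pairs: 43; unlike-type pairs: 18.

18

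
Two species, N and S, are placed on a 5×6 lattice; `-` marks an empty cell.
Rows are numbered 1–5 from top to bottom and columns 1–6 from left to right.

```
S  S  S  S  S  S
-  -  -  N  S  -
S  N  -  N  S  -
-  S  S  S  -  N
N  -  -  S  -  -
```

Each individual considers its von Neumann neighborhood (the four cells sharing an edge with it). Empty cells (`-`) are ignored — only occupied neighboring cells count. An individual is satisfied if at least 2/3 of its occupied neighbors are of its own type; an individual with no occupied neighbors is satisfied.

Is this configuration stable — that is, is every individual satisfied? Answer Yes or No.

No

(1,1)S 1/1 ✓
(1,2)S 2/2 ✓
(1,3)S 2/2 ✓
(1,4)S 2/3 ✓
(1,5)S 3/3 ✓
(1,6)S 1/1 ✓
(2,4)N 1/3 ✗
(2,5)S 2/3 ✓
(3,1)S 0/1 ✗
(3,2)N 0/2 ✗
(3,4)N 1/3 ✗
(3,5)S 1/2 ✗
(4,2)S 1/2 ✗
(4,3)S 2/2 ✓
(4,4)S 2/3 ✓
(4,6)N 0/0 ✓
(5,1)N 0/0 ✓
(5,4)S 1/1 ✓
For instance (2,4) has only 1/3 same-type neighbors, below 2/3.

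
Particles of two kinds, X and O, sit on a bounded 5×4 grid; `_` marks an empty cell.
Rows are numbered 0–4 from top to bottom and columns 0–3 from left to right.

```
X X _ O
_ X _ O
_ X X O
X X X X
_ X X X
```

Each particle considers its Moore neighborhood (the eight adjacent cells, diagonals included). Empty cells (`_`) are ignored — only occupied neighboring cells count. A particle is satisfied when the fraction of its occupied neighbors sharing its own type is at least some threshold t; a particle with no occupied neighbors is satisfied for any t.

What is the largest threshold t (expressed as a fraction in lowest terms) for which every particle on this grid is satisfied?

1/4

(0,0)X 2/2
(0,1)X 2/2
(0,3)O 1/1
(1,1)X 4/4
(1,3)O 2/3
(2,1)X 5/5
(2,2)X 5/7
(2,3)O 1/4
(3,0)X 3/3
(3,1)X 6/6
(3,2)X 7/8
(3,3)X 4/5
(4,1)X 4/4
(4,2)X 5/5
(4,3)X 3/3
The smallest same-type fraction is 1/4 at (2,3), which reduces to 1/4. Any threshold above that leaves this particle unsatisfied.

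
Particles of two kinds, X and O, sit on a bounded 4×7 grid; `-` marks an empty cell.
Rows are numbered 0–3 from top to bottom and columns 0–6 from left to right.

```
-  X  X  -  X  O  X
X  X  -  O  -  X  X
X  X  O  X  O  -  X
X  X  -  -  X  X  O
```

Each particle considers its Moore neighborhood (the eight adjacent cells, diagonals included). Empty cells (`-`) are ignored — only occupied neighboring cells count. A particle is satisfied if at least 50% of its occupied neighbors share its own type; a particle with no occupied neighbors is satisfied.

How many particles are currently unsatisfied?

7

(0,1)X 3/3 ✓
(0,2)X 2/3 ✓
(0,4)X 1/3 ✗
(0,5)O 0/4 ✗
(0,6)X 2/3 ✓
(1,0)X 4/4 ✓
(1,1)X 5/6 ✓
(1,3)O 2/5 ✗
(1,5)X 4/6 ✓
(1,6)X 3/4 ✓
(2,0)X 5/5 ✓
(2,1)X 5/6 ✓
(2,2)O 1/5 ✗
(2,3)X 1/4 ✗
(2,4)O 1/5 ✗
(2,6)X 3/4 ✓
(3,0)X 3/3 ✓
(3,1)X 3/4 ✓
(3,4)X 2/3 ✓
(3,5)X 2/4 ✓
(3,6)O 0/2 ✗
Unsatisfied: (0,4), (0,5), (1,3), (2,2), (2,3), (2,4), (3,6) — 7 in total.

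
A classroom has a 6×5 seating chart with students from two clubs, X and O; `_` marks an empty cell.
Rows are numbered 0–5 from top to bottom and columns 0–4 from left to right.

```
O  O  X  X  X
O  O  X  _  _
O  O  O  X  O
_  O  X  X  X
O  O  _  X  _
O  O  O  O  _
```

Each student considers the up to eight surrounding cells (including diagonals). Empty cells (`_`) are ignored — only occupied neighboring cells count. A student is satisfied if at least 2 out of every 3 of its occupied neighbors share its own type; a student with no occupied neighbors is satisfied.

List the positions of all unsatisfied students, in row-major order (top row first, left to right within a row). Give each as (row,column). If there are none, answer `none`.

(0,0)O 3/3 satisfied
(0,1)O 3/5 not
(0,2)X 2/4 not
(0,3)X 3/3 satisfied
(0,4)X 1/1 satisfied
(1,0)O 5/5 satisfied
(1,1)O 6/8 satisfied
(1,2)X 3/7 not
(2,0)O 4/4 satisfied
(2,1)O 5/7 satisfied
(2,2)O 3/7 not
(2,3)X 4/6 satisfied
(2,4)O 0/3 not
(3,1)O 5/6 satisfied
(3,2)X 3/7 not
(3,3)X 4/6 satisfied
(3,4)X 3/4 satisfied
(4,0)O 4/4 satisfied
(4,1)O 5/6 satisfied
(4,3)X 3/5 not
(5,0)O 3/3 satisfied
(5,1)O 4/4 satisfied
(5,2)O 3/4 satisfied
(5,3)O 1/2 not

(0,1), (0,2), (1,2), (2,2), (2,4), (3,2), (4,3), (5,3)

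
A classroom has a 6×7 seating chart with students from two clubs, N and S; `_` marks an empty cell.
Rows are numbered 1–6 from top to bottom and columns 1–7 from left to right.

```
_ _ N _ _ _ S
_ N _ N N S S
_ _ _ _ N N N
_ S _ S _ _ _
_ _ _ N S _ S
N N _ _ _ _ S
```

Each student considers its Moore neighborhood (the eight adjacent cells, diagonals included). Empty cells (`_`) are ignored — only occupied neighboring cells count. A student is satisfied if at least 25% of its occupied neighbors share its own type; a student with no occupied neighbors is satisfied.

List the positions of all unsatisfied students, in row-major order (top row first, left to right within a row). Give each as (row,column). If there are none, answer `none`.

(5,4)

(1,3)N 2/2 ok
(1,7)S 2/2 ok
(2,2)N 1/1 ok
(2,4)N 3/3 ok
(2,5)N 3/4 ok
(2,6)S 2/6 ok
(2,7)S 2/4 ok
(3,5)N 3/5 ok
(3,6)N 3/5 ok
(3,7)N 1/3 ok
(4,2)S 0/0 ok
(4,4)S 1/3 ok
(5,4)N 0/2 unhappy
(5,5)S 1/2 ok
(5,7)S 1/1 ok
(6,1)N 1/1 ok
(6,2)N 1/1 ok
(6,7)S 1/1 ok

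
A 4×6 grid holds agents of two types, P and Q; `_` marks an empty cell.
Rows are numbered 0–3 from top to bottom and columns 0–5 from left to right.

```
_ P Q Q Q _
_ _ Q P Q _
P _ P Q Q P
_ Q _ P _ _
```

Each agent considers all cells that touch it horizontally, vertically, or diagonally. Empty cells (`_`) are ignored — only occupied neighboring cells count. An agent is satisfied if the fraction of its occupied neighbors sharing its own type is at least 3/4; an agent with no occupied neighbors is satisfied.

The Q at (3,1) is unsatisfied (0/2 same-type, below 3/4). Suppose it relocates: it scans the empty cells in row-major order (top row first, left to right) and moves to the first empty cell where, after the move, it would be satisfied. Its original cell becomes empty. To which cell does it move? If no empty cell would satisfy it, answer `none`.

Vacating (3,1). Empty cells in order:
  (0,0): 0/1 same-type → still unsatisfied.
  (0,5): 2/2 same-type → satisfied — stop here.

(0,5)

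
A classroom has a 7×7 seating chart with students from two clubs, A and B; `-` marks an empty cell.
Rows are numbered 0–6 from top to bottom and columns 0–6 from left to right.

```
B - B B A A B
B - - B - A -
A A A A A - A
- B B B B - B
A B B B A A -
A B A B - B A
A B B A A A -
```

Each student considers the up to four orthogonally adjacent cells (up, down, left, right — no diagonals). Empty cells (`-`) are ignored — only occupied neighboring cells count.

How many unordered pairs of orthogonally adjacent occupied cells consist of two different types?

23

Scan each occupied cell's neighbors to the right and below so each pair is counted once.
Row 0: B(0,0)–B(1,0)= B(0,2)–B(0,3)= B(0,3)–A(0,4)≠ B(0,3)–B(1,3)= A(0,4)–A(0,5)= A(0,5)–B(0,6)≠ A(0,5)–A(1,5)=  → 2/7 unlike.
Row 1: B(1,0)–A(2,0)≠ B(1,3)–A(2,3)≠  → 2/2 unlike.
Row 2: A(2,0)–A(2,1)= A(2,1)–A(2,2)= A(2,1)–B(3,1)≠ A(2,2)–A(2,3)= A(2,2)–B(3,2)≠ A(2,3)–A(2,4)= A(2,3)–B(3,3)≠ A(2,4)–B(3,4)≠ A(2,6)–B(3,6)≠  → 5/9 unlike.
Row 3: B(3,1)–B(3,2)= B(3,1)–B(4,1)= B(3,2)–B(3,3)= B(3,2)–B(4,2)= B(3,3)–B(3,4)= B(3,3)–B(4,3)= B(3,4)–A(4,4)≠  → 1/7 unlike.
Row 4: A(4,0)–B(4,1)≠ A(4,0)–A(5,0)= B(4,1)–B(4,2)= B(4,1)–B(5,1)= B(4,2)–B(4,3)= B(4,2)–A(5,2)≠ B(4,3)–A(4,4)≠ B(4,3)–B(5,3)= A(4,4)–A(4,5)= A(4,5)–B(5,5)≠  → 4/10 unlike.
Row 5: A(5,0)–B(5,1)≠ A(5,0)–A(6,0)= B(5,1)–A(5,2)≠ B(5,1)–B(6,1)= A(5,2)–B(5,3)≠ A(5,2)–B(6,2)≠ B(5,3)–A(6,3)≠ B(5,5)–A(5,6)≠ B(5,5)–A(6,5)≠  → 7/9 unlike.
Row 6: A(6,0)–B(6,1)≠ B(6,1)–B(6,2)= B(6,2)–A(6,3)≠ A(6,3)–A(6,4)= A(6,4)–A(6,5)=  → 2/5 unlike.
Total adjacent occupied pairs: 49; unlike-type pairs: 23.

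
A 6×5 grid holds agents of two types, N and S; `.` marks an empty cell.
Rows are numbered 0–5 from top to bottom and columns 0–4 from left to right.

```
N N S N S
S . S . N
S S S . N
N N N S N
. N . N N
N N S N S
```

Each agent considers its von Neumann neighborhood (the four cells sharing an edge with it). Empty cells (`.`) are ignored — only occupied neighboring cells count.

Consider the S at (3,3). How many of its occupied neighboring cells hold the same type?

Occupied neighbors of (3,3): (4,3)=N, (3,2)=N, (3,4)=N.
Same type (S): 0 of 3.

0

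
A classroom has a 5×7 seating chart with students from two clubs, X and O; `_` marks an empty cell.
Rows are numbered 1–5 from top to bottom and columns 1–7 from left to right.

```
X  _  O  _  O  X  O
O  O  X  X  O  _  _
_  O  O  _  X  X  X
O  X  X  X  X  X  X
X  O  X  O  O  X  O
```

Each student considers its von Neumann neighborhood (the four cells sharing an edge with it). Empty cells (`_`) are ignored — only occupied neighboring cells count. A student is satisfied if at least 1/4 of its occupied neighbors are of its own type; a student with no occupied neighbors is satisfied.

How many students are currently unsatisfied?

Row 1: (1,1)X 0/1 ✗ · (1,3)O 0/1 ✗ · (1,5)O 1/2 ✓ · (1,6)X 0/2 ✗ · (1,7)O 0/1 ✗
Row 2: (2,1)O 1/2 ✓ · (2,2)O 2/3 ✓ · (2,3)X 1/4 ✓ · (2,4)X 1/2 ✓ · (2,5)O 1/3 ✓
Row 3: (3,2)O 2/3 ✓ · (3,3)O 1/3 ✓ · (3,5)X 2/3 ✓ · (3,6)X 3/3 ✓ · (3,7)X 2/2 ✓
Row 4: (4,1)O 0/2 ✗ · (4,2)X 1/4 ✓ · (4,3)X 3/4 ✓ · (4,4)X 2/3 ✓ · (4,5)X 3/4 ✓ · (4,6)X 4/4 ✓ · (4,7)X 2/3 ✓
Row 5: (5,1)X 0/2 ✗ · (5,2)O 0/3 ✗ · (5,3)X 1/3 ✓ · (5,4)O 1/3 ✓ · (5,5)O 1/3 ✓ · (5,6)X 1/3 ✓ · (5,7)O 0/2 ✗
Unsatisfied: (1,1), (1,3), (1,6), (1,7), (4,1), (5,1), (5,2), (5,7) — 8 in total.

8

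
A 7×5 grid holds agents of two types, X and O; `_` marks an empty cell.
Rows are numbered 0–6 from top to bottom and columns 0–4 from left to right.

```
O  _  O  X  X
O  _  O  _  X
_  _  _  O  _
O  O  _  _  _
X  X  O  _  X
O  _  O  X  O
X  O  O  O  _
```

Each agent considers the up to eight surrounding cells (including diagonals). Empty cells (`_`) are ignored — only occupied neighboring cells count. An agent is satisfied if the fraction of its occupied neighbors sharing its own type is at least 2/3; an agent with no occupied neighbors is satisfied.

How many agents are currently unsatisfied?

(0,0)O 1/1 satisfied
(0,2)O 1/2 not
(0,3)X 2/4 not
(0,4)X 2/2 satisfied
(1,0)O 1/1 satisfied
(1,2)O 2/3 satisfied
(1,4)X 2/3 satisfied
(2,3)O 1/2 not
(3,0)O 1/3 not
(3,1)O 2/4 not
(4,0)X 1/4 not
(4,1)X 1/6 not
(4,2)O 2/4 not
(4,4)X 1/2 not
(5,0)O 1/4 not
(5,2)O 4/6 satisfied
(5,3)X 1/6 not
(5,4)O 1/3 not
(6,0)X 0/2 not
(6,1)O 3/4 satisfied
(6,2)O 3/4 satisfied
(6,3)O 3/4 satisfied
Unsatisfied: (0,2), (0,3), (2,3), (3,0), (3,1), (4,0), (4,1), (4,2), (4,4), (5,0), (5,3), (5,4), (6,0) — 13 in total.

13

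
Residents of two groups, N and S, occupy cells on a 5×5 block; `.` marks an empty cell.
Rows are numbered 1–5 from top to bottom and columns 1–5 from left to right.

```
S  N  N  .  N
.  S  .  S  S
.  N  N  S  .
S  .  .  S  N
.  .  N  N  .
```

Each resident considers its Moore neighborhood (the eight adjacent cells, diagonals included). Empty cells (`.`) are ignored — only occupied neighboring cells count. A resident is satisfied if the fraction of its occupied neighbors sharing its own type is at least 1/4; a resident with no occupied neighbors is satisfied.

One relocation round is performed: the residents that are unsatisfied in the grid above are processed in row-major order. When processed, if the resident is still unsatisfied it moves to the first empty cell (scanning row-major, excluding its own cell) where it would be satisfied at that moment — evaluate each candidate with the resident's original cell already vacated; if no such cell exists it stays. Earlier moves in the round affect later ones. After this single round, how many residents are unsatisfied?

Initially unsatisfied (in order): (1,5), (2,2), (3,3), (4,1), (4,4).
  (1,5) → (1,4).
  (2,2) → (1,5).
  (3,3): now satisfied by earlier moves; stays.
  (4,1) → (2,1).
  (4,4) → (2,2).
Resulting grid:
S N N N S
S S . S S
. N N S .
. . . . N
. . N N .
All satisfied now.

0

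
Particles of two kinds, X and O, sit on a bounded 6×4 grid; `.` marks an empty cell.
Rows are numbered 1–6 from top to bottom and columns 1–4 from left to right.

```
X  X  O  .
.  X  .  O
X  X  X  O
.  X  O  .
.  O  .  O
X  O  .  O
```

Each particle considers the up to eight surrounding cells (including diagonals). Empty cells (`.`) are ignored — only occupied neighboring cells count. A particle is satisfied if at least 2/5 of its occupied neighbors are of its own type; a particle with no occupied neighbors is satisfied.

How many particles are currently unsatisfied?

2

(1,1)X 2/2 ✓
(1,2)X 2/3 ✓
(1,3)O 1/3 ✗
(2,2)X 5/6 ✓
(2,4)O 2/3 ✓
(3,1)X 3/3 ✓
(3,2)X 4/5 ✓
(3,3)X 3/6 ✓
(3,4)O 2/3 ✓
(4,2)X 3/5 ✓
(4,3)O 3/6 ✓
(5,2)O 2/4 ✓
(5,4)O 2/2 ✓
(6,1)X 0/2 ✗
(6,2)O 1/2 ✓
(6,4)O 1/1 ✓
Unsatisfied: (1,3), (6,1) — 2 in total.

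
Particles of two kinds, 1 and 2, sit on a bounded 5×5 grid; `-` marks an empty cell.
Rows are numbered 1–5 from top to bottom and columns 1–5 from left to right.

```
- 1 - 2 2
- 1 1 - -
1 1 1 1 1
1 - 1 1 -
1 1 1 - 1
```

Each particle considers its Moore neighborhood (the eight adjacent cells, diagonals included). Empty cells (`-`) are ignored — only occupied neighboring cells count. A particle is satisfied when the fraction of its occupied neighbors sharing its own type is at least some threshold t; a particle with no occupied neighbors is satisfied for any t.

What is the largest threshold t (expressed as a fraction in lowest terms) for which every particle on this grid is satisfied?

(1,2)1 2/2
(1,4)2 1/2
(1,5)2 1/1
(2,2)1 5/5
(2,3)1 5/6
(3,1)1 3/3
(3,2)1 6/6
(3,3)1 6/6
(3,4)1 5/5
(3,5)1 2/2
(4,1)1 4/4
(4,3)1 6/6
(4,4)1 6/6
(5,1)1 2/2
(5,2)1 4/4
(5,3)1 3/3
(5,5)1 1/1
The smallest same-type fraction is 1/2 at (1,4), which reduces to 1/2. Any threshold above that leaves this particle unsatisfied.

1/2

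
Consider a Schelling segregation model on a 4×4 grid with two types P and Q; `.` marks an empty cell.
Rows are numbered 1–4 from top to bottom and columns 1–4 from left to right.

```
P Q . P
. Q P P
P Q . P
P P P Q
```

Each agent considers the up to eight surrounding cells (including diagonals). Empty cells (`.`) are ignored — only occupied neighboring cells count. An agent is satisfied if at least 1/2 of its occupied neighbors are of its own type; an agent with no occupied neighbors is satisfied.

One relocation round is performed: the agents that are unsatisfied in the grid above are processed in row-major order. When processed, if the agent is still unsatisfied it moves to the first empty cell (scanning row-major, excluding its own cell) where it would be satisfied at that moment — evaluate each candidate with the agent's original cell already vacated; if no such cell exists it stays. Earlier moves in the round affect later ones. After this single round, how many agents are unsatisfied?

Initially unsatisfied (in order): (1,1), (1,2), (2,2), (3,2), (4,4).
  (1,1) → (1,3).
  (1,2) → (1,1).
  (2,2) → (2,1).
  (3,2) → (1,2).
  (4,4) → (2,2).
Resulting grid:
Q Q P P
Q Q P P
P . . P
P P P .
All satisfied now.

0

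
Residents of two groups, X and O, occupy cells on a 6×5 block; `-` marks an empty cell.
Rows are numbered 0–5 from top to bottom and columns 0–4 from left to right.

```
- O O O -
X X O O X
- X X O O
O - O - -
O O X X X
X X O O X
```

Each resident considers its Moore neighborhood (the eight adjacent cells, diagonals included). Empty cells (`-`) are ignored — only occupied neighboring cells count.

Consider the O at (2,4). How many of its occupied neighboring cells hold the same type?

2

Occupied neighbors of (2,4): (1,3)=O, (1,4)=X, (2,3)=O.
Same type (O): 2 of 3.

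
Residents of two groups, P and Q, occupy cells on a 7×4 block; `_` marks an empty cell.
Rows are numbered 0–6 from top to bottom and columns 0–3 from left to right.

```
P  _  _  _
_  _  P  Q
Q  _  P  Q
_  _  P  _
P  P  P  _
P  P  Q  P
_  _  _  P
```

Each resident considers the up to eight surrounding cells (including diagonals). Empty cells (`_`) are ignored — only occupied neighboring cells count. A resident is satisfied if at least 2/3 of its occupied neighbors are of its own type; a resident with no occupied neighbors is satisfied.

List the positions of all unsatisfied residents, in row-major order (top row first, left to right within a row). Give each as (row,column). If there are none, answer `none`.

Row 0: (0,0)P 0/0 ok
Row 1: (1,2)P 1/3 unhappy · (1,3)Q 1/3 unhappy
Row 2: (2,0)Q 0/0 ok · (2,2)P 2/4 unhappy · (2,3)Q 1/4 unhappy
Row 3: (3,2)P 3/4 ok
Row 4: (4,0)P 3/3 ok · (4,1)P 5/6 ok · (4,2)P 4/5 ok
Row 5: (5,0)P 3/3 ok · (5,1)P 4/5 ok · (5,2)Q 0/5 unhappy · (5,3)P 2/3 ok
Row 6: (6,3)P 1/2 unhappy

(1,2), (1,3), (2,2), (2,3), (5,2), (6,3)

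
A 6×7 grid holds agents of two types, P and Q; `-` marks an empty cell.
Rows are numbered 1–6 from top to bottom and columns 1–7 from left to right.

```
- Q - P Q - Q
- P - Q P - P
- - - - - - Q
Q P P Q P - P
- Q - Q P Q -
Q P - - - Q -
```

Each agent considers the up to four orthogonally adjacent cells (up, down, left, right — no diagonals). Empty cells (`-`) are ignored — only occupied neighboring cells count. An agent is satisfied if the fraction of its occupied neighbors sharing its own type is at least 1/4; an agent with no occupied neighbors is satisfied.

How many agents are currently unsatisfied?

14

Row 1: (1,2)Q 0/1 unhappy · (1,4)P 0/2 unhappy · (1,5)Q 0/2 unhappy · (1,7)Q 0/1 unhappy
Row 2: (2,2)P 0/1 unhappy · (2,4)Q 0/2 unhappy · (2,5)P 0/2 unhappy · (2,7)P 0/2 unhappy
Row 3: (3,7)Q 0/2 unhappy
Row 4: (4,1)Q 0/1 unhappy · (4,2)P 1/3 ok · (4,3)P 1/2 ok · (4,4)Q 1/3 ok · (4,5)P 1/2 ok · (4,7)P 0/1 unhappy
Row 5: (5,2)Q 0/2 unhappy · (5,4)Q 1/2 ok · (5,5)P 1/3 ok · (5,6)Q 1/2 ok
Row 6: (6,1)Q 0/1 unhappy · (6,2)P 0/2 unhappy · (6,6)Q 1/1 ok
Unsatisfied: (1,2), (1,4), (1,5), (1,7), (2,2), (2,4), (2,5), (2,7), (3,7), (4,1), (4,7), (5,2), (6,1), (6,2) — 14 in total.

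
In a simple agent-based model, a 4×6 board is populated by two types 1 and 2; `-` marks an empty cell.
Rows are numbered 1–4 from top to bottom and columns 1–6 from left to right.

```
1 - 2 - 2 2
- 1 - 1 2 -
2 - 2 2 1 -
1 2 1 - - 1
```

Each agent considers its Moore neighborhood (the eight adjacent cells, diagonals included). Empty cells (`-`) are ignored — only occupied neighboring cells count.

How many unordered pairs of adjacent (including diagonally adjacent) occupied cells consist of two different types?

Scan each occupied cell's neighbors to the right and below (and the two forward diagonals) so each pair is counted once.
From row 1: 3 unlike of 7 pairs (running 3/7).
From row 2: 6 unlike of 8 pairs (running 9/15).
From row 3: 4 unlike of 8 pairs (running 13/23).
From row 4: 2 unlike of 2 pairs (running 15/25).
Total adjacent occupied pairs: 25; unlike-type pairs: 15.

15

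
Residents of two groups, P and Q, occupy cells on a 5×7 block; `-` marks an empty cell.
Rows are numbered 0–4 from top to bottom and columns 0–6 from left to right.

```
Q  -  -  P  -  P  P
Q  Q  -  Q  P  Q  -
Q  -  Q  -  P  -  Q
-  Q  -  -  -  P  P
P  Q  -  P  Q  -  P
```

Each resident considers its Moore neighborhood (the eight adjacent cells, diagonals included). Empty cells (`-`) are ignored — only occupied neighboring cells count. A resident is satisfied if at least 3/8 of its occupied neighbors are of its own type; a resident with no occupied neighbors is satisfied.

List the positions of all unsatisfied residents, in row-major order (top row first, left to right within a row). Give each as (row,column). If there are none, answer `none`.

(1,3), (1,5), (2,6), (4,0), (4,3), (4,4)

(0,0)Q 2/2 ✓
(0,3)P 1/2 ✓
(0,5)P 2/3 ✓
(0,6)P 1/2 ✓
(1,0)Q 3/3 ✓
(1,1)Q 4/4 ✓
(1,3)Q 1/4 ✗
(1,4)P 3/5 ✓
(1,5)Q 1/5 ✗
(2,0)Q 3/3 ✓
(2,2)Q 3/3 ✓
(2,4)P 2/4 ✓
(2,6)Q 1/3 ✗
(3,1)Q 3/4 ✓
(3,5)P 3/5 ✓
(3,6)P 2/3 ✓
(4,0)P 0/2 ✗
(4,1)Q 1/2 ✓
(4,3)P 0/1 ✗
(4,4)Q 0/2 ✗
(4,6)P 2/2 ✓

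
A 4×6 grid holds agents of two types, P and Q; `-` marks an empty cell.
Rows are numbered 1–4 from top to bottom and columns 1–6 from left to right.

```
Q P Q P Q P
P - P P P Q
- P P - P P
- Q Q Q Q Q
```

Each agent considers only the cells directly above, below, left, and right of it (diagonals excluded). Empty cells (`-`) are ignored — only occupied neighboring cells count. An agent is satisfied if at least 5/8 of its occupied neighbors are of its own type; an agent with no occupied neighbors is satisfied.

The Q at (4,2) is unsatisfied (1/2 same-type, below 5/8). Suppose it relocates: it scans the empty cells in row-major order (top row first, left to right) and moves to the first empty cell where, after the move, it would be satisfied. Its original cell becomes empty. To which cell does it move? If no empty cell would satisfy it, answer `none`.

(4,1)

Vacating (4,2). Empty cells in order:
  (2,2): 0/4 same-type → still unsatisfied.
  (3,1): 0/2 same-type → still unsatisfied.
  (3,4): 1/4 same-type → still unsatisfied.
  (4,1): 0/0 same-type → satisfied — stop here.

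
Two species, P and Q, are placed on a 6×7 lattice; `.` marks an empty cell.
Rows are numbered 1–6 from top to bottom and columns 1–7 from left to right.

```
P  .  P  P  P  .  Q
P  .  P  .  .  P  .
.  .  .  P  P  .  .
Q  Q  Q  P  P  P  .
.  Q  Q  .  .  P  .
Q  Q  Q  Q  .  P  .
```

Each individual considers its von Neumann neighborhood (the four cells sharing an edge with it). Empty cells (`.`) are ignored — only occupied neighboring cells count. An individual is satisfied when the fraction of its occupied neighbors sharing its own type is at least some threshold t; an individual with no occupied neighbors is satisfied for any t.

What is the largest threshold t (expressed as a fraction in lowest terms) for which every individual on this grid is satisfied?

2/3

(1,1)P 1/1
(1,3)P 2/2
(1,4)P 2/2
(1,5)P 1/1
(1,7)Q — no occupied neighbors
(2,1)P 1/1
(2,3)P 1/1
(2,6)P — no occupied neighbors
(3,4)P 2/2
(3,5)P 2/2
(4,1)Q 1/1
(4,2)Q 3/3
(4,3)Q 2/3
(4,4)P 2/3
(4,5)P 3/3
(4,6)P 2/2
(5,2)Q 3/3
(5,3)Q 3/3
(5,6)P 2/2
(6,1)Q 1/1
(6,2)Q 3/3
(6,3)Q 3/3
(6,4)Q 1/1
(6,6)P 1/1
The smallest same-type fraction is 2/3 at (4,3), which reduces to 2/3. Any threshold above that leaves this individual unsatisfied.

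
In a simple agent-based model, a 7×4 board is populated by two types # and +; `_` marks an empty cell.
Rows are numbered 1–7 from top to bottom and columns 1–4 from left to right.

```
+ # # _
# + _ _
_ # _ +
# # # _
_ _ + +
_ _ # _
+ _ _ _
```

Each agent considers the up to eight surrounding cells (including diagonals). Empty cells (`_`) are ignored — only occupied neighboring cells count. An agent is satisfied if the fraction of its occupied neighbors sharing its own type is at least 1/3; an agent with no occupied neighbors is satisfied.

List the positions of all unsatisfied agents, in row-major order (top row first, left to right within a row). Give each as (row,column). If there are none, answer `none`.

(2,2), (3,4), (5,3), (6,3)

(1,1)+ 1/3 ✓
(1,2)# 2/4 ✓
(1,3)# 1/2 ✓
(2,1)# 2/4 ✓
(2,2)+ 1/5 ✗
(3,2)# 4/5 ✓
(3,4)+ 0/1 ✗
(4,1)# 2/2 ✓
(4,2)# 3/4 ✓
(4,3)# 2/5 ✓
(5,3)+ 1/4 ✗
(5,4)+ 1/3 ✓
(6,3)# 0/2 ✗
(7,1)+ 0/0 ✓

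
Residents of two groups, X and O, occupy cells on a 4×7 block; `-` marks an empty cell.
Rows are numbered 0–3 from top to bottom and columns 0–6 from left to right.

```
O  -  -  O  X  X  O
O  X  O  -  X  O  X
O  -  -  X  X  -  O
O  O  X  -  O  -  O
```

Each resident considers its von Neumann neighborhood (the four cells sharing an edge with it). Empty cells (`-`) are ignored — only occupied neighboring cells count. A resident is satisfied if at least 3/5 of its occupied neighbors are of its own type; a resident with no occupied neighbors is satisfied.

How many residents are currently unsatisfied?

11

(0,0)O 1/1 ✓
(0,3)O 0/1 ✗
(0,4)X 2/3 ✓
(0,5)X 1/3 ✗
(0,6)O 0/2 ✗
(1,0)O 2/3 ✓
(1,1)X 0/2 ✗
(1,2)O 0/1 ✗
(1,4)X 2/3 ✓
(1,5)O 0/3 ✗
(1,6)X 0/3 ✗
(2,0)O 2/2 ✓
(2,3)X 1/1 ✓
(2,4)X 2/3 ✓
(2,6)O 1/2 ✗
(3,0)O 2/2 ✓
(3,1)O 1/2 ✗
(3,2)X 0/1 ✗
(3,4)O 0/1 ✗
(3,6)O 1/1 ✓
Unsatisfied: (0,3), (0,5), (0,6), (1,1), (1,2), (1,5), (1,6), (2,6), (3,1), (3,2), (3,4) — 11 in total.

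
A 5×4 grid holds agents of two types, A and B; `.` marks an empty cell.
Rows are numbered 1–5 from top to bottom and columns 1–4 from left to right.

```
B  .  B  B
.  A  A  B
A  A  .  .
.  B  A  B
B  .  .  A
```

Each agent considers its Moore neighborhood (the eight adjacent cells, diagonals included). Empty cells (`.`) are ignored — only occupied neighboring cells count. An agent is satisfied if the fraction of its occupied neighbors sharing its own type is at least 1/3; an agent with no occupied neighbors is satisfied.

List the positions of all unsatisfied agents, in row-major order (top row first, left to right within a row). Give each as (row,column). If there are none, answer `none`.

Row 1: (1,1)B 0/1 not · (1,3)B 2/4 satisfied · (1,4)B 2/3 satisfied
Row 2: (2,2)A 3/5 satisfied · (2,3)A 2/5 satisfied · (2,4)B 2/3 satisfied
Row 3: (3,1)A 2/3 satisfied · (3,2)A 4/5 satisfied
Row 4: (4,2)B 1/4 not · (4,3)A 2/4 satisfied · (4,4)B 0/2 not
Row 5: (5,1)B 1/1 satisfied · (5,4)A 1/2 satisfied

(1,1), (4,2), (4,4)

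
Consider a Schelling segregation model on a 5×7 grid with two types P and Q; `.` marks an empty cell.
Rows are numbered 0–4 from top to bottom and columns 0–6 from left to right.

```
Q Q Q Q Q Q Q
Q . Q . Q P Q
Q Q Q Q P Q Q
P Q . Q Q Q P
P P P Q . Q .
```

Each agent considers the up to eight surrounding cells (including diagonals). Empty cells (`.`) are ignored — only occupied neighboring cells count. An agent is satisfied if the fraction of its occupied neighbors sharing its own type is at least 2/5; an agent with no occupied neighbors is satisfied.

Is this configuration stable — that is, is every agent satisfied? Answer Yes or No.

(0,0)Q 2/2 ok
(0,1)Q 4/4 ok
(0,2)Q 3/3 ok
(0,3)Q 4/4 ok
(0,4)Q 3/4 ok
(0,5)Q 4/5 ok
(0,6)Q 2/3 ok
(1,0)Q 4/4 ok
(1,2)Q 6/6 ok
(1,4)Q 5/7 ok
(1,5)P 1/8 unhappy
(1,6)Q 4/5 ok
(2,0)Q 3/4 ok
(2,1)Q 5/6 ok
(2,2)Q 5/5 ok
(2,3)Q 5/6 ok
(2,4)P 1/7 unhappy
(2,5)Q 5/8 ok
(2,6)Q 3/5 ok
(3,0)P 2/5 ok
(3,1)Q 3/7 ok
(3,3)Q 4/6 ok
(3,4)Q 6/7 ok
(3,5)Q 4/6 ok
(3,6)P 0/4 unhappy
(4,0)P 2/3 ok
(4,1)P 3/4 ok
(4,2)P 1/4 unhappy
(4,3)Q 2/3 ok
(4,5)Q 2/3 ok
For instance (1,5) has only 1/8 same-type neighbors, below 2/5.

No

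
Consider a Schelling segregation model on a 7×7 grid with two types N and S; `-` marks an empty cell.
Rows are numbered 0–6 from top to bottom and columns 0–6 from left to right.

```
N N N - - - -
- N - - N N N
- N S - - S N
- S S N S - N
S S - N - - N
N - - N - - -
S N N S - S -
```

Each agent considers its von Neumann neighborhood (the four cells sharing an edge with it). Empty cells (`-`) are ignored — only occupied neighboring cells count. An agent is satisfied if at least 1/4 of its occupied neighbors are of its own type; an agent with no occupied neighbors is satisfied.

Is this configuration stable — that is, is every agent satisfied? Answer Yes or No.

(0,0)N 1/1 satisfied
(0,1)N 3/3 satisfied
(0,2)N 1/1 satisfied
(1,1)N 2/2 satisfied
(1,4)N 1/1 satisfied
(1,5)N 2/3 satisfied
(1,6)N 2/2 satisfied
(2,1)N 1/3 satisfied
(2,2)S 1/2 satisfied
(2,5)S 0/2 not
(2,6)N 2/3 satisfied
(3,1)S 2/3 satisfied
(3,2)S 2/3 satisfied
(3,3)N 1/3 satisfied
(3,4)S 0/1 not
(3,6)N 2/2 satisfied
(4,0)S 1/2 satisfied
(4,1)S 2/2 satisfied
(4,3)N 2/2 satisfied
(4,6)N 1/1 satisfied
(5,0)N 0/2 not
(5,3)N 1/2 satisfied
(6,0)S 0/2 not
(6,1)N 1/2 satisfied
(6,2)N 1/2 satisfied
(6,3)S 0/2 not
(6,5)S 0/0 satisfied
For instance (2,5) has only 0/2 same-type neighbors, below 1/4.

No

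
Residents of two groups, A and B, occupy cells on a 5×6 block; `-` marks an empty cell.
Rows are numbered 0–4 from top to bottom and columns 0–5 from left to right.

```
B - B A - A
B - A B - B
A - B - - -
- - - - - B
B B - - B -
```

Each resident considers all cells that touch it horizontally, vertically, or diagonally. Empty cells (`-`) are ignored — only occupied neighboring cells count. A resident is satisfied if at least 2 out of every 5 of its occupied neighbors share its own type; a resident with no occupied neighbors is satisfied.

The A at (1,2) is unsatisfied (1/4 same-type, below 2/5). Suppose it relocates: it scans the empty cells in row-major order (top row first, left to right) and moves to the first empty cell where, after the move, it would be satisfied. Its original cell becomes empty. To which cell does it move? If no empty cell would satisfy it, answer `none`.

Vacating (1,2). Empty cells in order:
  (0,1): 0/3 same-type → still unsatisfied.
  (0,4): 2/4 same-type → satisfied — stop here.

(0,4)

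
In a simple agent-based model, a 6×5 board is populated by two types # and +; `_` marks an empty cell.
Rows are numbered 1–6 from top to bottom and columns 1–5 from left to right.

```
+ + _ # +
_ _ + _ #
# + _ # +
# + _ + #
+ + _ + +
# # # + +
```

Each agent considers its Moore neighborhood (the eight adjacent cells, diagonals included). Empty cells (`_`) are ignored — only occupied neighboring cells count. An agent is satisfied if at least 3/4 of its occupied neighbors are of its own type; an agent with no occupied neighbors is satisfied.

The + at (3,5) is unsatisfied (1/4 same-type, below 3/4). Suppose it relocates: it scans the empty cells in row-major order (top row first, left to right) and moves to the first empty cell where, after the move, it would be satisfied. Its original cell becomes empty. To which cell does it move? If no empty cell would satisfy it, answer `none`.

(2,1)

Vacating (3,5). Empty cells in order:
  (1,3): 2/3 same-type → still unsatisfied.
  (2,1): 3/4 same-type → satisfied — stop here.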